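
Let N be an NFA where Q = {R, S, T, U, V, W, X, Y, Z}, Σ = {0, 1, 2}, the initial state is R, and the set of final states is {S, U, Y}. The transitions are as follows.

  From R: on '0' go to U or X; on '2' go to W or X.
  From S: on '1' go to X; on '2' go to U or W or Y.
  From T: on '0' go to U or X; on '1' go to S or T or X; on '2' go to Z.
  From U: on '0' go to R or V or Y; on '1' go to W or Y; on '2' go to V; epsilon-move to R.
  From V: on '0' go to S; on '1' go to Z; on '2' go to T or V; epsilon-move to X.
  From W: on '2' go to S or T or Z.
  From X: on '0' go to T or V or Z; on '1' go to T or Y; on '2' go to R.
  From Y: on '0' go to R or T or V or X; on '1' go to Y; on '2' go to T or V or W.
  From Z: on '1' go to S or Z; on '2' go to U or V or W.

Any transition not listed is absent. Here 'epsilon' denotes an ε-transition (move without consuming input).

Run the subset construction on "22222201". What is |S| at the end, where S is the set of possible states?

6

Start in {R}.
Read '2': R→{W, X}; now {W, X}.
Read '2': W→{S, T, Z}, X→{R}; now {R, S, T, Z}.
Read '2': R→{W, X}, S→{U, W, Y}, T→{Z}, Z→{U, V, W}; union {U, V, W, X, Y, Z}; ε-closure = {R, U, V, W, X, Y, Z}.
Read '2': R→{W, X}, U→{V}, V→{T, V}, W→{S, T, Z}, X→{R}, Y→{T, V, W}, Z→{U, V, W}; now {R, S, T, U, V, W, X, Z}.
Read '2': R→{W, X}, S→{U, W, Y}, T→{Z}, U→{V}, V→{T, V}, W→{S, T, Z}, X→{R}, Z→{U, V, W}; now {R, S, T, U, V, W, X, Y, Z}.
Read '2': R→{W, X}, S→{U, W, Y}, T→{Z}, U→{V}, V→{T, V}, W→{S, T, Z}, X→{R}, Y→{T, V, W}, Z→{U, V, W}; now {R, S, T, U, V, W, X, Y, Z}.
Read '0': R→{U, X}, S→∅, T→{U, X}, U→{R, V, Y}, V→{S}, W→∅, X→{T, V, Z}, Y→{R, T, V, X}, Z→∅; now {R, S, T, U, V, X, Y, Z}.
Read '1': R→∅, S→{X}, T→{S, T, X}, U→{W, Y}, V→{Z}, X→{T, Y}, Y→{Y}, Z→{S, Z}; now {S, T, W, X, Y, Z}.
That set has 6 states.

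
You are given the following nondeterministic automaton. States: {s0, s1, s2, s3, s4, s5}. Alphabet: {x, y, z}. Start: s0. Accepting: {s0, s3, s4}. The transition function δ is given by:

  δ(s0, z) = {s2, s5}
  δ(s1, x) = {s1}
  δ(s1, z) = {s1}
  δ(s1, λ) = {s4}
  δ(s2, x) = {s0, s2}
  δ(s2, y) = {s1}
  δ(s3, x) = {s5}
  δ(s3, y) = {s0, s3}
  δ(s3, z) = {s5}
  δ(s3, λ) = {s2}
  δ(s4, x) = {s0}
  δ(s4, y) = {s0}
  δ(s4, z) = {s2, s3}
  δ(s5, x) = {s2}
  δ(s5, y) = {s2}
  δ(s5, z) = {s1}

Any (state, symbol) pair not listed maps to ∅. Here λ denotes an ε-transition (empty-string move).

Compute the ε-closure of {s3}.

{s2, s3}

Begin with {s3}.
ε-move s3 → s2; add s2.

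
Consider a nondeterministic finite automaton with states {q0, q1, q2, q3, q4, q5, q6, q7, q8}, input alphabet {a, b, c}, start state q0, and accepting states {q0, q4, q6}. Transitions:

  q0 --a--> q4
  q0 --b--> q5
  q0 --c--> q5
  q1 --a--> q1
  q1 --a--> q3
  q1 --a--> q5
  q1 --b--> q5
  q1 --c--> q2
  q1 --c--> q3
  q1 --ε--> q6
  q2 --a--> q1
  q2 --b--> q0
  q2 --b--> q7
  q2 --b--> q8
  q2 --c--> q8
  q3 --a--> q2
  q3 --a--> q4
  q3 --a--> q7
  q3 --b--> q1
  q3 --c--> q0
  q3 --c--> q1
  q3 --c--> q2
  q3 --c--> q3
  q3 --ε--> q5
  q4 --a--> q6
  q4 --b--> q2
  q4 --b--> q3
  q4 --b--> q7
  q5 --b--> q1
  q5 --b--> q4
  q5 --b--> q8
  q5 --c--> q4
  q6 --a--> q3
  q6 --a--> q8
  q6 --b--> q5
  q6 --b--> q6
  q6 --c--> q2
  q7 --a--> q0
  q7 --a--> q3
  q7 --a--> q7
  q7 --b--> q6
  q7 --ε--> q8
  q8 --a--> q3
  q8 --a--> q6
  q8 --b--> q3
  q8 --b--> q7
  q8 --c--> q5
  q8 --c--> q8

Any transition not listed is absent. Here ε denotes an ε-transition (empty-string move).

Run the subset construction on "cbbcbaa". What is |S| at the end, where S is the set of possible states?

Start in {q0}.
Read 'c': q0→{q5}; now {q5}.
Read 'b': q5→{q1, q4, q8}; union {q1, q4, q8}; ε-closure = {q1, q4, q6, q8}.
Read 'b': q1→{q5}, q4→{q2, q3, q7}, q6→{q5, q6}, q8→{q3, q7}; union {q2, q3, q5, q6, q7}; ε-closure = {q2, q3, q5, q6, q7, q8}.
Read 'c': q2→{q8}, q3→{q0, q1, q2, q3}, q5→{q4}, q6→{q2}, q7→∅, q8→{q5, q8}; union {q0, q1, q2, q3, q4, q5, q8}; ε-closure = {q0, q1, q2, q3, q4, q5, q6, q8}.
Read 'b': q0→{q5}, q1→{q5}, q2→{q0, q7, q8}, q3→{q1}, q4→{q2, q3, q7}, q5→{q1, q4, q8}, q6→{q5, q6}, q8→{q3, q7}; now {q0, q1, q2, q3, q4, q5, q6, q7, q8}.
Read 'a': q0→{q4}, q1→{q1, q3, q5}, q2→{q1}, q3→{q2, q4, q7}, q4→{q6}, q5→∅, q6→{q3, q8}, q7→{q0, q3, q7}, q8→{q3, q6}; now {q0, q1, q2, q3, q4, q5, q6, q7, q8}.
Read 'a': q0→{q4}, q1→{q1, q3, q5}, q2→{q1}, q3→{q2, q4, q7}, q4→{q6}, q5→∅, q6→{q3, q8}, q7→{q0, q3, q7}, q8→{q3, q6}; now {q0, q1, q2, q3, q4, q5, q6, q7, q8}.
That set has 9 states.

9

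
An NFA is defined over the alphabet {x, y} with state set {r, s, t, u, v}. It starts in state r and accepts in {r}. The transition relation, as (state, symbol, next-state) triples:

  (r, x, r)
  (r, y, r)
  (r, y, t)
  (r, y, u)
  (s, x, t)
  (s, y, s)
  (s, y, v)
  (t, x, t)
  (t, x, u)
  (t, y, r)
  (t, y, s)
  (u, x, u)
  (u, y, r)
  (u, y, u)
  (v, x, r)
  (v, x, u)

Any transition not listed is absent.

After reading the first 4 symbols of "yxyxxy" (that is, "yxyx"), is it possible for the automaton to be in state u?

Yes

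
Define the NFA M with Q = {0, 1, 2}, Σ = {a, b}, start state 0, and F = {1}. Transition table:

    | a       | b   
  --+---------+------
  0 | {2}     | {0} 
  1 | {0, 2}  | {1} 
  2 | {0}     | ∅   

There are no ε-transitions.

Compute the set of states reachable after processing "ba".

{2}

Start in {0}.
Read 'b': 0→{0}; now {0}.
Read 'a': 0→{2}; now {2}.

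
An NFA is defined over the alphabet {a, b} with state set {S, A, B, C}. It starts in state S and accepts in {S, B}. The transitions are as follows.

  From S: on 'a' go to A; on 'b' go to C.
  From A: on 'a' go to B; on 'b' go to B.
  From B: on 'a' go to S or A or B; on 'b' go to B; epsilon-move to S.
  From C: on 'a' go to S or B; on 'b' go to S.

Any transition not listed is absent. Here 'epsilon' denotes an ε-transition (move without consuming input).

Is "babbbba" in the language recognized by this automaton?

Start in {S}.
Read 'b': {S} → {C}.
Read 'a': {C} → {S, B}.
Read 'b': {S, B} → {S, B, C}.
Read 'b': {S, B, C} → {S, B, C}.
Read 'b': {S, B, C} → {S, B, C}.
Read 'b': {S, B, C} → {S, B, C}.
Read 'a': {S, B, C} → {S, A, B}.
The final set {S, A, B} contains the accepting states S, B.

Yes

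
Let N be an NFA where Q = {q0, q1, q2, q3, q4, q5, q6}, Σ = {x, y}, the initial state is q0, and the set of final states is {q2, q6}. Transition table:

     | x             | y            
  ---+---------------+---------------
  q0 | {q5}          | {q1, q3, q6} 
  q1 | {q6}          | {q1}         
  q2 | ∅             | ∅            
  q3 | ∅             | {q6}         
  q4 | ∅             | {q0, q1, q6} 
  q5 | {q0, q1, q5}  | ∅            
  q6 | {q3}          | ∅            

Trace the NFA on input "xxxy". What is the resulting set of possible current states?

Start in {q0}.
Read 'x': q0→{q5}; now {q5}.
Read 'x': q5→{q0, q1, q5}; now {q0, q1, q5}.
Read 'x': q0→{q5}, q1→{q6}, q5→{q0, q1, q5}; now {q0, q1, q5, q6}.
Read 'y': q0→{q1, q3, q6}, q1→{q1}, q5→∅, q6→∅; now {q1, q3, q6}.

{q1, q3, q6}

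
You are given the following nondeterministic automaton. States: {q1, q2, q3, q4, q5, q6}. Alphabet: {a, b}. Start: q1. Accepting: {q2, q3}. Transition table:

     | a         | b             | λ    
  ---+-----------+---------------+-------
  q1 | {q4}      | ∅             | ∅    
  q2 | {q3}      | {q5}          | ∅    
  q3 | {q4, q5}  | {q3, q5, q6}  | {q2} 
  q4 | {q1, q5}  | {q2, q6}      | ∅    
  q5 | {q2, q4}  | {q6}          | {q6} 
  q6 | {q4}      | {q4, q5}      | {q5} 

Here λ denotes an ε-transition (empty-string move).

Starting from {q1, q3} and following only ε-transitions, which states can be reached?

Begin with {q1, q3}.
ε-move q3 → q2; add q2.

{q1, q2, q3}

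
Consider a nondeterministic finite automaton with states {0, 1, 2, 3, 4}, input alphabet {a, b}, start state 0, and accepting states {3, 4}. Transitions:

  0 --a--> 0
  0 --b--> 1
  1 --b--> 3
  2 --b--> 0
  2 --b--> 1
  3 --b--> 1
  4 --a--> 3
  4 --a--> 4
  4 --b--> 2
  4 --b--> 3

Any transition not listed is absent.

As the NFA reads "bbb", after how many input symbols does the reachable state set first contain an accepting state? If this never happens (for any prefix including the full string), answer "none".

Start in {0}.
Read 'b': {0} → {1}.
Read 'b': {1} → {3}.
None of the earlier sets intersect F, but {3} does.

2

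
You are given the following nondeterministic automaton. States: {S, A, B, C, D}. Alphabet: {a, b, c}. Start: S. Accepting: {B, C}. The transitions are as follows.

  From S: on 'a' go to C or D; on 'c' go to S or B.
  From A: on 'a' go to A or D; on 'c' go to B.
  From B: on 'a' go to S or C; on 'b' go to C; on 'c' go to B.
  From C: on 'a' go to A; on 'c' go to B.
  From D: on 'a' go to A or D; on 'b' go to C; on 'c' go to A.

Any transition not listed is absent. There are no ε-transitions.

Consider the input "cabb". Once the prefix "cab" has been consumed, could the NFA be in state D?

No

Start in {S}.
Read 'c': {S} → {S, B}.
Read 'a': {S, B} → {S, C, D}.
Read 'b': {S, C, D} → {C}.
State D is not in {C}.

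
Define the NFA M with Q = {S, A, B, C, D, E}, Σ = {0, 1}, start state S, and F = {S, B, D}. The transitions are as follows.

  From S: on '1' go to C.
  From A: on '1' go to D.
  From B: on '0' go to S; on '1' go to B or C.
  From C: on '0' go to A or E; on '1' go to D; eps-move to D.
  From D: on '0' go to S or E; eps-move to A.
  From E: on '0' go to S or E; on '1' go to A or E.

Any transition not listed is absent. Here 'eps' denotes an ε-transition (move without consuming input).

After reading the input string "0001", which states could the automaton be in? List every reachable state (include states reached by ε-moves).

Start in {S}.
Read '0': S→∅; now ∅.
The set is empty and remains empty for the remaining 3 symbols.

∅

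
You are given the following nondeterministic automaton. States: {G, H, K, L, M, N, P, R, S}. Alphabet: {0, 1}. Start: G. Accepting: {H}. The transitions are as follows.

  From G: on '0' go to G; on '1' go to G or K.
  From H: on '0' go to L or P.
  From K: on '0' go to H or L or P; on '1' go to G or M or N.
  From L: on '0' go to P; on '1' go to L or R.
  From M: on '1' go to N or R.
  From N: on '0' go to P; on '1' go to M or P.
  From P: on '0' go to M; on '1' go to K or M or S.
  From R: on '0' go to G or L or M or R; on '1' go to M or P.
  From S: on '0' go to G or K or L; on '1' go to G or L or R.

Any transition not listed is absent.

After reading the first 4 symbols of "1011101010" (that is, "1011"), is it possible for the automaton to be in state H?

No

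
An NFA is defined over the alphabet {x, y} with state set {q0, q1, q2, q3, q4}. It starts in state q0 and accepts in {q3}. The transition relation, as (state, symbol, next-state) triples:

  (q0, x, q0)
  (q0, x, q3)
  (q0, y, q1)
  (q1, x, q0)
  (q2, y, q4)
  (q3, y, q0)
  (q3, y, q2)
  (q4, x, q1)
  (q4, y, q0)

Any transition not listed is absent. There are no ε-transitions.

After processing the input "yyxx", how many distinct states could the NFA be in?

0

Start in {q0}.
Read 'y': {q0} → {q1}.
Read 'y': {q1} → ∅.
The set is empty and remains empty for the remaining 2 symbols.
That set has 0 states.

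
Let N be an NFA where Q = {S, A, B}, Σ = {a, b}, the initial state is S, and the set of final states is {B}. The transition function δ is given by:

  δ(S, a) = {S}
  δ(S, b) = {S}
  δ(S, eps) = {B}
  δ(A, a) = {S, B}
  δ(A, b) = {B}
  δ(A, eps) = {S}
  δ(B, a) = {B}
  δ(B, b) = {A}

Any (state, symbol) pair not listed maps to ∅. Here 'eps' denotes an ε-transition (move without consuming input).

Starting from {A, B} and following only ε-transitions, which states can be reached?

{S, A, B}

Begin with {A, B}.
ε-move A → S; add S.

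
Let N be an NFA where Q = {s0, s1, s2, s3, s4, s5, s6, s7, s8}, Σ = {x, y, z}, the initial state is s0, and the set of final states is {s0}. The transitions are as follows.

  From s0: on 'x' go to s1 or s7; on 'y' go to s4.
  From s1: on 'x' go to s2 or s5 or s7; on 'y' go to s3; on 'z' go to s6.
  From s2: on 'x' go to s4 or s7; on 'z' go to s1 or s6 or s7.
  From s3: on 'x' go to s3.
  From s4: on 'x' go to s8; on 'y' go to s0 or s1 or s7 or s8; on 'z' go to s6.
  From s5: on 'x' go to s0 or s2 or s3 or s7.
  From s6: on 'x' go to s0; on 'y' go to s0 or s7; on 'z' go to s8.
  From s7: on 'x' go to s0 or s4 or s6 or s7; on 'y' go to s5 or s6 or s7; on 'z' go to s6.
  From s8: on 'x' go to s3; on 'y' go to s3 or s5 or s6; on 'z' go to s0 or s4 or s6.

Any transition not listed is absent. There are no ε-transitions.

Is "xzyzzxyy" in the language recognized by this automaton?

Start in {s0}.
Read 'x': {s0} → {s1, s7}.
Read 'z': {s1, s7} → {s6}.
Read 'y': {s6} → {s0, s7}.
Read 'z': {s0, s7} → {s6}.
Read 'z': {s6} → {s8}.
Read 'x': {s8} → {s3}.
Read 'y': {s3} → ∅.
The set is empty and remains empty for the remaining 1 symbol.
The final set ∅ contains no accepting state.

No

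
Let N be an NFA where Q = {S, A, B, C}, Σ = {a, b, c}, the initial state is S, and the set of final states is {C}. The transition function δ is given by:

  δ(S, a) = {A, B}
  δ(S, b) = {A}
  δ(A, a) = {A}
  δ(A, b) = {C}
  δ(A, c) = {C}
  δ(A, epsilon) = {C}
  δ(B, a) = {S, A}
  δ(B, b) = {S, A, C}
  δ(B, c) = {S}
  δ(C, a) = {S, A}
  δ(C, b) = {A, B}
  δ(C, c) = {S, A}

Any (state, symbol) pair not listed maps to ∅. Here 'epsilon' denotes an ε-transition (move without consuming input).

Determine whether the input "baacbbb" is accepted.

Yes

Start in {S}.
Read 'b': {S} → {A, C}.
Read 'a': {A, C} → {S, A, C}.
Read 'a': {S, A, C} → {S, A, B, C}.
Read 'c': {S, A, B, C} → {S, A, C}.
Read 'b': {S, A, C} → {A, B, C}.
Read 'b': {A, B, C} → {S, A, B, C}.
Read 'b': {S, A, B, C} → {S, A, B, C}.
The final set {S, A, B, C} contains the accepting state C.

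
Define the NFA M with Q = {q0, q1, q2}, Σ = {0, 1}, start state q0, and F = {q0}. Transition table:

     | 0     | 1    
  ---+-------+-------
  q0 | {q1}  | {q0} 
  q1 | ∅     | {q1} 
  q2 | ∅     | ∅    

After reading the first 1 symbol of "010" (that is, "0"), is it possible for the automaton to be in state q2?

No

Start in {q0}.
Read '0': q0→{q1}; now {q1}.
State q2 is not in {q1}.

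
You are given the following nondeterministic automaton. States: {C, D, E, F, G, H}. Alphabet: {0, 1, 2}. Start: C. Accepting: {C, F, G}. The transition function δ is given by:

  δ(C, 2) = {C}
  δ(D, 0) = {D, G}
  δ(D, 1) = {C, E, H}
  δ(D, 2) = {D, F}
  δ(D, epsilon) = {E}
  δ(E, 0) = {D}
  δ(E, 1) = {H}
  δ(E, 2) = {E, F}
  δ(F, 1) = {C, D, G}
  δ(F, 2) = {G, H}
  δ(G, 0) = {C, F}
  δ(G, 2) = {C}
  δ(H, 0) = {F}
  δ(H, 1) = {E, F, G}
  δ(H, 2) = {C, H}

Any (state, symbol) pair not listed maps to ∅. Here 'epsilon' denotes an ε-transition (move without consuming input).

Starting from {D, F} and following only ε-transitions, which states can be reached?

Begin with {D, F}.
ε-move D → E; add E.

{D, E, F}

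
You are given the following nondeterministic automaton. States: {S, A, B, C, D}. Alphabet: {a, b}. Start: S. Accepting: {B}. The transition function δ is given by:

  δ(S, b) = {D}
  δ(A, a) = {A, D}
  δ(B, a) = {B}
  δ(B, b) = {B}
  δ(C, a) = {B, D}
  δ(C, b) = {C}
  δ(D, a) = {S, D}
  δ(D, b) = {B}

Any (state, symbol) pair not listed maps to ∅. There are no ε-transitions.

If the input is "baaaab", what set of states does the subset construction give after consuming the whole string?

{B, D}

Start in {S}.
Read 'b': {S} → {D}.
Read 'a': {D} → {S, D}.
Read 'a': {S, D} → {S, D}.
Read 'a': {S, D} → {S, D}.
Read 'a': {S, D} → {S, D}.
Read 'b': {S, D} → {B, D}.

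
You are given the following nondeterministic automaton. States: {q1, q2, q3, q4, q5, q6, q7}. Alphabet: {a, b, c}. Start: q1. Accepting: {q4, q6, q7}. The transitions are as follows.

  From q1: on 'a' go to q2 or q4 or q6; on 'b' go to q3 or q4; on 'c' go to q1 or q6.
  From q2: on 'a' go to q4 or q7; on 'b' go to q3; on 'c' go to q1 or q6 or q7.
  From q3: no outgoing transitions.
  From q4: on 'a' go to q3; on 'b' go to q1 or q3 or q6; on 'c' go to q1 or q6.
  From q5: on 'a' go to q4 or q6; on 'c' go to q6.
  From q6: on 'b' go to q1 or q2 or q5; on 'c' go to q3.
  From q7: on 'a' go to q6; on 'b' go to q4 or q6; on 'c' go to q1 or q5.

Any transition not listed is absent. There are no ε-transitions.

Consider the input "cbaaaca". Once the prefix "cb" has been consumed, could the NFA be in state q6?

No

Start in {q1}.
Read 'c': {q1} → {q1, q6}.
Read 'b': {q1, q6} → {q1, q2, q3, q4, q5}.
State q6 is not in {q1, q2, q3, q4, q5}.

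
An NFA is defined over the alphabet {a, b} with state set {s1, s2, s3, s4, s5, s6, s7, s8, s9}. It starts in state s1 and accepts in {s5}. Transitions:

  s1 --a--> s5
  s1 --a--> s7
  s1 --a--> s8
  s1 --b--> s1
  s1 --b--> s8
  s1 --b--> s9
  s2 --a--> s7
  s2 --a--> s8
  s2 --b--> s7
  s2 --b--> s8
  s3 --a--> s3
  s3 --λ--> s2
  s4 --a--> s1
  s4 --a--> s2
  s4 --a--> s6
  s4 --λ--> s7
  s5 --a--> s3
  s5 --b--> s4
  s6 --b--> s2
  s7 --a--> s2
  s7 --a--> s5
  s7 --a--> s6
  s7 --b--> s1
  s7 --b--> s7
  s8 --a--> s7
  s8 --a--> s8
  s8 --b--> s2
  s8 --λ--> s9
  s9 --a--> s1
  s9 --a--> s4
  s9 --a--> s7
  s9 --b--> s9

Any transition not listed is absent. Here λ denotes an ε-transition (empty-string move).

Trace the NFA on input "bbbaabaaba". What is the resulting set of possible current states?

Start in {s1}.
Read 'b': {s1} → {s1, s8, s9}.
Read 'b': {s1, s8, s9} → {s1, s2, s8, s9}.
Read 'b': {s1, s2, s8, s9} → {s1, s2, s7, s8, s9}.
Read 'a': {s1, s2, s7, s8, s9} → {s1, s2, s4, s5, s6, s7, s8, s9}.
Read 'a': {s1, s2, s4, s5, s6, s7, s8, s9} → {s1, s2, s3, s4, s5, s6, s7, s8, s9}.
Read 'b': {s1, s2, s3, s4, s5, s6, s7, s8, s9} → {s1, s2, s4, s7, s8, s9}.
Read 'a': {s1, s2, s4, s7, s8, s9} → {s1, s2, s4, s5, s6, s7, s8, s9}.
Read 'a': {s1, s2, s4, s5, s6, s7, s8, s9} → {s1, s2, s3, s4, s5, s6, s7, s8, s9}.
Read 'b': {s1, s2, s3, s4, s5, s6, s7, s8, s9} → {s1, s2, s4, s7, s8, s9}.
Read 'a': {s1, s2, s4, s7, s8, s9} → {s1, s2, s4, s5, s6, s7, s8, s9}.

{s1, s2, s4, s5, s6, s7, s8, s9}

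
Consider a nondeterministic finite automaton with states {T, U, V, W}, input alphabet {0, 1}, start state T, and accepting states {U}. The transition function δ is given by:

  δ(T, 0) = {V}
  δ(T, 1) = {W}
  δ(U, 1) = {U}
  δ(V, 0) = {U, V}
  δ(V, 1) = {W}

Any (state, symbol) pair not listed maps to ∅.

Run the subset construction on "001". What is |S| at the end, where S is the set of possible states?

Start in {T}.
Read '0': {T} → {V}.
Read '0': {V} → {U, V}.
Read '1': {U, V} → {U, W}.
That set has 2 states.

2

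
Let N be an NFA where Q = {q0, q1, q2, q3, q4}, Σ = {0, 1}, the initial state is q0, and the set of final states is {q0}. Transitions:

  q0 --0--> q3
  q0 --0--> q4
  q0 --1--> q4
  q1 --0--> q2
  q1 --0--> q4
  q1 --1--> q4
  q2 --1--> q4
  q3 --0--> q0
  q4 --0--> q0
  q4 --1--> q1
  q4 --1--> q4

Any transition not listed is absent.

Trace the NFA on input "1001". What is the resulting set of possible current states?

{q1, q4}

Start in {q0}.
Read '1': q0→{q4}; now {q4}.
Read '0': q4→{q0}; now {q0}.
Read '0': q0→{q3, q4}; now {q3, q4}.
Read '1': q3→∅, q4→{q1, q4}; now {q1, q4}.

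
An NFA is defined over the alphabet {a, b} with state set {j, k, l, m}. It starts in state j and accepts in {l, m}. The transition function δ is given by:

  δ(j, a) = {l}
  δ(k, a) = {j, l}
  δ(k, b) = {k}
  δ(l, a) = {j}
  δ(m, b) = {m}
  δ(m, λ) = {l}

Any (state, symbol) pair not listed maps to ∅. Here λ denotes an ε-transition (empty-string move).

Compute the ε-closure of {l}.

{l}

Begin with {l}.
No ε-moves leave this set, so the closure equals the set itself.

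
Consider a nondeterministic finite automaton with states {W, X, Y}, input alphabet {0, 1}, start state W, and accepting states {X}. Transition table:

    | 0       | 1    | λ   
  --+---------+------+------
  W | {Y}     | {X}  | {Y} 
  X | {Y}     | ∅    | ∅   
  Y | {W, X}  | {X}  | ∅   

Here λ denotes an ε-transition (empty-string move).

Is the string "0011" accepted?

No

Start: ε-closure({W}) = {W, Y}.
Read '0': W→{Y}, Y→{W, X}; now {W, X, Y}.
Read '0': W→{Y}, X→{Y}, Y→{W, X}; now {W, X, Y}.
Read '1': W→{X}, X→∅, Y→{X}; now {X}.
Read '1': X→∅; now ∅.
The final set ∅ contains no accepting state.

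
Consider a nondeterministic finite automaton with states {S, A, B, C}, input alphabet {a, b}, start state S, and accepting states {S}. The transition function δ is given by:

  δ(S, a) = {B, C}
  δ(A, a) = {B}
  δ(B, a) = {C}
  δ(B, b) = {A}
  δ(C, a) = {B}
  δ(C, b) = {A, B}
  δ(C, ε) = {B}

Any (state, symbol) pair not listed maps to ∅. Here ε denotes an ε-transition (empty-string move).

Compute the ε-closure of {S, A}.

Begin with {S, A}.
No ε-moves leave this set, so the closure equals the set itself.

{S, A}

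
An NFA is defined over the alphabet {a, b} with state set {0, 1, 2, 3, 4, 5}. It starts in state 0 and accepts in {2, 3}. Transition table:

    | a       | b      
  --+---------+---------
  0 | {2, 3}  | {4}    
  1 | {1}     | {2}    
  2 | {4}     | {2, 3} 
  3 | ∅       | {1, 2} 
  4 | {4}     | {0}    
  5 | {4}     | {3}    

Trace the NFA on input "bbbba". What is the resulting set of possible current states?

Start in {0}.
Read 'b': 0→{4}; now {4}.
Read 'b': 4→{0}; now {0}.
Read 'b': 0→{4}; now {4}.
Read 'b': 4→{0}; now {0}.
Read 'a': 0→{2, 3}; now {2, 3}.

{2, 3}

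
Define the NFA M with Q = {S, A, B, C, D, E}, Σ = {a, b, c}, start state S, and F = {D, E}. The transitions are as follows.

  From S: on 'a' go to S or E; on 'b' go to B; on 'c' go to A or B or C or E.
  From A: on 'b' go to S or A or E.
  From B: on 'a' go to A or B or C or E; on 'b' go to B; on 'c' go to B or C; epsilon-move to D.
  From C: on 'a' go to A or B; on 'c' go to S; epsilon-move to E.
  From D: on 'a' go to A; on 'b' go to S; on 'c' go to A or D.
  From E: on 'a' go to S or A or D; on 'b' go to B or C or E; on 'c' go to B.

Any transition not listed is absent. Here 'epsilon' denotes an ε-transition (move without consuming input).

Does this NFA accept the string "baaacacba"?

Yes

Start in {S}.
Read 'b': S→{B}; union {B}; ε-closure = {B, D}.
Read 'a': B→{A, B, C, E}, D→{A}; union {A, B, C, E}; ε-closure = {A, B, C, D, E}.
Read 'a': A→∅, B→{A, B, C, E}, C→{A, B}, D→{A}, E→{S, A, D}; now {S, A, B, C, D, E}.
Read 'a': S→{S, E}, A→∅, B→{A, B, C, E}, C→{A, B}, D→{A}, E→{S, A, D}; now {S, A, B, C, D, E}.
Read 'c': S→{A, B, C, E}, A→∅, B→{B, C}, C→{S}, D→{A, D}, E→{B}; now {S, A, B, C, D, E}.
Read 'a': S→{S, E}, A→∅, B→{A, B, C, E}, C→{A, B}, D→{A}, E→{S, A, D}; now {S, A, B, C, D, E}.
Read 'c': S→{A, B, C, E}, A→∅, B→{B, C}, C→{S}, D→{A, D}, E→{B}; now {S, A, B, C, D, E}.
Read 'b': S→{B}, A→{S, A, E}, B→{B}, C→∅, D→{S}, E→{B, C, E}; union {S, A, B, C, E}; ε-closure = {S, A, B, C, D, E}.
Read 'a': S→{S, E}, A→∅, B→{A, B, C, E}, C→{A, B}, D→{A}, E→{S, A, D}; now {S, A, B, C, D, E}.
The final set {S, A, B, C, D, E} contains the accepting states D, E.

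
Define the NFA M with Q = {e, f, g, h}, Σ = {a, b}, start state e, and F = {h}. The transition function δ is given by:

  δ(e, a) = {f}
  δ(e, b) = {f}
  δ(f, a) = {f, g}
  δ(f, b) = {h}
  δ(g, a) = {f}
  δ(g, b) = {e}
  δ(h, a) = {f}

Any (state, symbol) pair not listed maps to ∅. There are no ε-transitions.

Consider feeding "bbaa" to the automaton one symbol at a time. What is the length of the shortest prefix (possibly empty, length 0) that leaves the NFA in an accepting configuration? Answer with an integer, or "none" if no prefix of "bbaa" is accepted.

2

Start in {e}.
Read 'b': e→{f}; now {f}.
Read 'b': f→{h}; now {h}.
None of the earlier sets intersect F, but {h} does.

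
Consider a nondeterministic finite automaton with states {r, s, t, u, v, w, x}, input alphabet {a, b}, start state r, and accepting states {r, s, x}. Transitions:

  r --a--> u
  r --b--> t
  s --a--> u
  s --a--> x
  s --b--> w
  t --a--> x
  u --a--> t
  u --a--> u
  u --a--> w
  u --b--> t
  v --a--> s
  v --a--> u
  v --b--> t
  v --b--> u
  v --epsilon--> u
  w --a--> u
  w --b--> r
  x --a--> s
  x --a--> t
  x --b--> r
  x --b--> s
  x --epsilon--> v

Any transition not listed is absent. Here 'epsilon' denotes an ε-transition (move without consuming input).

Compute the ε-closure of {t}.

{t}

Begin with {t}.
No ε-moves leave this set, so the closure equals the set itself.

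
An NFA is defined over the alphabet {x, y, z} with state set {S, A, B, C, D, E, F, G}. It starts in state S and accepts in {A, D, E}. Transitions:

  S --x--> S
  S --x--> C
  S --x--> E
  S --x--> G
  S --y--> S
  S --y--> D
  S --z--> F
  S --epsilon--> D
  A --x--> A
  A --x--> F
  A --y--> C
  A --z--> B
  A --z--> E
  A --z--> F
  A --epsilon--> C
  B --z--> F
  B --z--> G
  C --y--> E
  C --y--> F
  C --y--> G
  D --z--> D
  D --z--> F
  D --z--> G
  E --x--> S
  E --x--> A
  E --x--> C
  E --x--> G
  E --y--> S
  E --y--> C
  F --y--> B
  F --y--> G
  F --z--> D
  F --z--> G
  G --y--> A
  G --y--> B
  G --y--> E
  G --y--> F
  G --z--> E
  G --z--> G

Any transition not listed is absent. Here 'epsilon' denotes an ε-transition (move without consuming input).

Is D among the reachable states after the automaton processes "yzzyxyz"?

Start: ε-closure({S}) = {S, D}.
Read 'y': {S, D} → {S, D}.
Read 'z': {S, D} → {D, F, G}.
Read 'z': {D, F, G} → {D, E, F, G}.
Read 'y': {D, E, F, G} → {S, A, B, C, D, E, F, G}.
Read 'x': {S, A, B, C, D, E, F, G} → {S, A, C, D, E, F, G}.
Read 'y': {S, A, C, D, E, F, G} → {S, A, B, C, D, E, F, G}.
Read 'z': {S, A, B, C, D, E, F, G} → {B, D, E, F, G}.
State D is in {B, D, E, F, G}.

Yes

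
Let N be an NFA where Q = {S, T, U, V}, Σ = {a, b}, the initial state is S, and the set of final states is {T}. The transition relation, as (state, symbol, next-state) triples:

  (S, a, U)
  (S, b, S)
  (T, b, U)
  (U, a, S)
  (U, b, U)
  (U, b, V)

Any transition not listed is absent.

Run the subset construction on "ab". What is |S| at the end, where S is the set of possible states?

2

Start in {S}.
Read 'a': S→{U}; now {U}.
Read 'b': U→{U, V}; now {U, V}.
That set has 2 states.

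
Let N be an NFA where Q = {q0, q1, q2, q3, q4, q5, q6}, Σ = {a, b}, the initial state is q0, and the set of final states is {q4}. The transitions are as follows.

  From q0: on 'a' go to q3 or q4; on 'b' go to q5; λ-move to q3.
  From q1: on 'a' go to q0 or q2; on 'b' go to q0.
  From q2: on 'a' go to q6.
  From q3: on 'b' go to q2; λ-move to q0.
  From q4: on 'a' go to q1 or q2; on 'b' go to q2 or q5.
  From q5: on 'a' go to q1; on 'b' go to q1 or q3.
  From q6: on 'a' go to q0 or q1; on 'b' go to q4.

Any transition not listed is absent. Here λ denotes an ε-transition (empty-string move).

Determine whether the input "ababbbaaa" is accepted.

Yes

Start: ε-closure({q0}) = {q0, q3}.
Read 'a': {q0, q3} → {q0, q3, q4}.
Read 'b': {q0, q3, q4} → {q2, q5}.
Read 'a': {q2, q5} → {q1, q6}.
Read 'b': {q1, q6} → {q0, q3, q4}.
Read 'b': {q0, q3, q4} → {q2, q5}.
Read 'b': {q2, q5} → {q0, q1, q3}.
Read 'a': {q0, q1, q3} → {q0, q2, q3, q4}.
Read 'a': {q0, q2, q3, q4} → {q0, q1, q2, q3, q4, q6}.
Read 'a': {q0, q1, q2, q3, q4, q6} → {q0, q1, q2, q3, q4, q6}.
The final set {q0, q1, q2, q3, q4, q6} contains the accepting state q4.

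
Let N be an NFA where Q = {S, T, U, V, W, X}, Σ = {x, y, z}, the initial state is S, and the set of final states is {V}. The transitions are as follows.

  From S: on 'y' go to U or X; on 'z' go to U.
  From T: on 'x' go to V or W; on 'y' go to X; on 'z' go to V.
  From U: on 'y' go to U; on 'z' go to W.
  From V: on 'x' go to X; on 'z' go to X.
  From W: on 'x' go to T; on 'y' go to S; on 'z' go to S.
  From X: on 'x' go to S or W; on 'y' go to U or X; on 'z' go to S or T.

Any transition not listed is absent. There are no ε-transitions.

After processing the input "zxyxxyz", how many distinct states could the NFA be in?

Start in {S}.
Read 'z': {S} → {U}.
Read 'x': {U} → ∅.
The set is empty and remains empty for the remaining 5 symbols.
That set has 0 states.

0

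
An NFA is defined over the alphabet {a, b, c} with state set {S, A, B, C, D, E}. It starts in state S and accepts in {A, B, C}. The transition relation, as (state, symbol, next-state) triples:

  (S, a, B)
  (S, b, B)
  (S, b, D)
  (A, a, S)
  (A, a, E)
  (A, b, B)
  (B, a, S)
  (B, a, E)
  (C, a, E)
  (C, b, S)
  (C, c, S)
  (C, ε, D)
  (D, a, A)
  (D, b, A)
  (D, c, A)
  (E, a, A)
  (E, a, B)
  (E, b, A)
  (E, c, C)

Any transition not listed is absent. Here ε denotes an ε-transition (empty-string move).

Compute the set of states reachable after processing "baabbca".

∅

Start in {S}.
Read 'b': {S} → {B, D}.
Read 'a': {B, D} → {S, A, E}.
Read 'a': {S, A, E} → {S, A, B, E}.
Read 'b': {S, A, B, E} → {A, B, D}.
Read 'b': {A, B, D} → {A, B}.
Read 'c': {A, B} → ∅.
The set is empty and remains empty for the remaining 1 symbol.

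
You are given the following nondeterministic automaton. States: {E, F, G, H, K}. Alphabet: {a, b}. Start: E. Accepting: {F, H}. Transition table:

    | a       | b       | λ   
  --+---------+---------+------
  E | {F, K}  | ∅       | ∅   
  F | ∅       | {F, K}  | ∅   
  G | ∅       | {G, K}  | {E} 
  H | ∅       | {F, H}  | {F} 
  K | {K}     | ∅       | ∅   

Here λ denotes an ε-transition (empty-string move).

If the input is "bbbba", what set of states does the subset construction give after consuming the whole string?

Start in {E}.
Read 'b': E→∅; now ∅.
The set is empty and remains empty for the remaining 4 symbols.

∅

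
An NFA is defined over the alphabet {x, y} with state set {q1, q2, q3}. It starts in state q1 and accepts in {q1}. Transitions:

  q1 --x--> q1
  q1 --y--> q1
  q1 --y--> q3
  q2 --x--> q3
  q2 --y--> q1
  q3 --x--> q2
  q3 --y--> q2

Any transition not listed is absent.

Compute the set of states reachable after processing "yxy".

Start in {q1}.
Read 'y': {q1} → {q1, q3}.
Read 'x': {q1, q3} → {q1, q2}.
Read 'y': {q1, q2} → {q1, q3}.

{q1, q3}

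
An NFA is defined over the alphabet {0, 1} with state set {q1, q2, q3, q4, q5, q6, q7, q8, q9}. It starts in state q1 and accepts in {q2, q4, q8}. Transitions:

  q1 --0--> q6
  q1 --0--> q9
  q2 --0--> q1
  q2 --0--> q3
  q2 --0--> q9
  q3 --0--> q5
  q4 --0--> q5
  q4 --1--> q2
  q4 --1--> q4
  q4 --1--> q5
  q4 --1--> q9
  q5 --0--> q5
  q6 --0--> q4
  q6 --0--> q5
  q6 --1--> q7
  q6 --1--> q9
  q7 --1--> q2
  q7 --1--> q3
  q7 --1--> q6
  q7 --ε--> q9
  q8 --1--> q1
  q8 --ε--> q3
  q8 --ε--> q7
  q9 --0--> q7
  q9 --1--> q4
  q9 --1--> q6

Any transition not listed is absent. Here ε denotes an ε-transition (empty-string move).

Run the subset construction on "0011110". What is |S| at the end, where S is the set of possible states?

6

Start in {q1}.
Read '0': {q1} → {q6, q9}.
Read '0': {q6, q9} → {q4, q5, q7, q9}.
Read '1': {q4, q5, q7, q9} → {q2, q3, q4, q5, q6, q9}.
Read '1': {q2, q3, q4, q5, q6, q9} → {q2, q4, q5, q6, q7, q9}.
Read '1': {q2, q4, q5, q6, q7, q9} → {q2, q3, q4, q5, q6, q7, q9}.
Read '1': {q2, q3, q4, q5, q6, q7, q9} → {q2, q3, q4, q5, q6, q7, q9}.
Read '0': {q2, q3, q4, q5, q6, q7, q9} → {q1, q3, q4, q5, q7, q9}.
That set has 6 states.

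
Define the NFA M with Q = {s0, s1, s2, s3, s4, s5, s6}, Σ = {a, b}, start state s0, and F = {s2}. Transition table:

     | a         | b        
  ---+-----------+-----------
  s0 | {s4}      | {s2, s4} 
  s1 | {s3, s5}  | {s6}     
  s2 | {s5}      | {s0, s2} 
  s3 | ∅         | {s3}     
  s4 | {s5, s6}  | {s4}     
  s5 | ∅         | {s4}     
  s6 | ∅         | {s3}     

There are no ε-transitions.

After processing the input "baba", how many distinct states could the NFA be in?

Start in {s0}.
Read 'b': {s0} → {s2, s4}.
Read 'a': {s2, s4} → {s5, s6}.
Read 'b': {s5, s6} → {s3, s4}.
Read 'a': {s3, s4} → {s5, s6}.
That set has 2 states.

2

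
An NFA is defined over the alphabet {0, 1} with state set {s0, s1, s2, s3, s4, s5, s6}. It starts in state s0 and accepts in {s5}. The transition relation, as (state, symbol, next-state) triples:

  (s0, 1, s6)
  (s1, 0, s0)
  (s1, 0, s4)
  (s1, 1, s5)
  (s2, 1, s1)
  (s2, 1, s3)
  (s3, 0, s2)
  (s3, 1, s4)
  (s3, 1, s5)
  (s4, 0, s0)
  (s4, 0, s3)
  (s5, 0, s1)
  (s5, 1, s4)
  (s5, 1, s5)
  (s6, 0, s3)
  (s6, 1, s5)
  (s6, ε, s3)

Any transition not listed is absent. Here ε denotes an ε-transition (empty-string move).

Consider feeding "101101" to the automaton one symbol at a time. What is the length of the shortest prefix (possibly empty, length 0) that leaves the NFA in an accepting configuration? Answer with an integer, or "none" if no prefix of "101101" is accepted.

Start in {s0}.
Read '1': {s0} → {s3, s6}.
Read '0': {s3, s6} → {s2, s3}.
Read '1': {s2, s3} → {s1, s3, s4, s5}.
None of the earlier sets intersect F, but {s1, s3, s4, s5} does.

3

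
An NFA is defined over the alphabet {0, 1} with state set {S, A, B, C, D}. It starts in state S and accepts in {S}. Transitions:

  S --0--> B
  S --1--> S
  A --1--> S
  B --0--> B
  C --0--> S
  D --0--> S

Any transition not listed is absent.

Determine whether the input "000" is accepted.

No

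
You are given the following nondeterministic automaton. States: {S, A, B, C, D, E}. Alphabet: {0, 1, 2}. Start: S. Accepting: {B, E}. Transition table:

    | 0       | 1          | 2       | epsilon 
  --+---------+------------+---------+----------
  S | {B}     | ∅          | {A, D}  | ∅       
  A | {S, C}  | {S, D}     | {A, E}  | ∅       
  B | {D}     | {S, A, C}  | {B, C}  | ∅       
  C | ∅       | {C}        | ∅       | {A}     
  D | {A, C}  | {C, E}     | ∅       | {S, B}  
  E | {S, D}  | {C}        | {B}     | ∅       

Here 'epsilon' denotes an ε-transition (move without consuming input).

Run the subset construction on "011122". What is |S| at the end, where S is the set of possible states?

6

Start in {S}.
Read '0': {S} → {B}.
Read '1': {B} → {S, A, C}.
Read '1': {S, A, C} → {S, A, B, C, D}.
Read '1': {S, A, B, C, D} → {S, A, B, C, D, E}.
Read '2': {S, A, B, C, D, E} → {S, A, B, C, D, E}.
Read '2': {S, A, B, C, D, E} → {S, A, B, C, D, E}.
That set has 6 states.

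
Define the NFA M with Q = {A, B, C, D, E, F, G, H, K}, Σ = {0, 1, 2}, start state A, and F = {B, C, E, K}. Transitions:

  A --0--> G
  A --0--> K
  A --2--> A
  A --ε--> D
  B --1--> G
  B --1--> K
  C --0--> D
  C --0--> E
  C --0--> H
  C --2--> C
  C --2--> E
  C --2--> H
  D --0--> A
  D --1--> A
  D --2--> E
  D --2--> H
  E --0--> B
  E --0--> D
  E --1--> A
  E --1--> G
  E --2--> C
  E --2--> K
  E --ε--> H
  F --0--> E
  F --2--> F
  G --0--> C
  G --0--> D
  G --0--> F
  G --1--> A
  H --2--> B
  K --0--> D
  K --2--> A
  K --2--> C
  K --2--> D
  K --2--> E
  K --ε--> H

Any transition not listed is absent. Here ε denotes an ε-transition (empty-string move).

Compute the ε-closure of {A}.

{A, D}

Begin with {A}.
ε-move A → D; add D.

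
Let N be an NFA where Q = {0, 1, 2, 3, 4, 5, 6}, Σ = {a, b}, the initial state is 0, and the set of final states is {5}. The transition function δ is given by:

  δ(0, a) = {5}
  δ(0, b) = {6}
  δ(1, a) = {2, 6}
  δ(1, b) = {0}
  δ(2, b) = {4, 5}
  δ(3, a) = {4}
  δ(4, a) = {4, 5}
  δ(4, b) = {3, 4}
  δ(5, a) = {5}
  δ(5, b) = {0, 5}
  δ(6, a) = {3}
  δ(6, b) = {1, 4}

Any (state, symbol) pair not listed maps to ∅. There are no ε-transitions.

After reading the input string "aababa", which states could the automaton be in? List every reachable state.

{5}

Start in {0}.
Read 'a': {0} → {5}.
Read 'a': {5} → {5}.
Read 'b': {5} → {0, 5}.
Read 'a': {0, 5} → {5}.
Read 'b': {5} → {0, 5}.
Read 'a': {0, 5} → {5}.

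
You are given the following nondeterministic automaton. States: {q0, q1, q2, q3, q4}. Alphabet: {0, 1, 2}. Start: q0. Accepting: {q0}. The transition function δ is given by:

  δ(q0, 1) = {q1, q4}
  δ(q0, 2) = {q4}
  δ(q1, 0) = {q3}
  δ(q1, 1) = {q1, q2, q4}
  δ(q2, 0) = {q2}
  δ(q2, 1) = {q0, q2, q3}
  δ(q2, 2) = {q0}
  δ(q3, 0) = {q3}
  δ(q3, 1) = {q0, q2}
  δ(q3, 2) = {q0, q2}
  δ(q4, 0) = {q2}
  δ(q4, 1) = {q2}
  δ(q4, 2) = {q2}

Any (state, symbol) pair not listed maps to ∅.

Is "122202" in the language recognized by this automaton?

Start in {q0}.
Read '1': {q0} → {q1, q4}.
Read '2': {q1, q4} → {q2}.
Read '2': {q2} → {q0}.
Read '2': {q0} → {q4}.
Read '0': {q4} → {q2}.
Read '2': {q2} → {q0}.
The final set {q0} contains the accepting state q0.

Yes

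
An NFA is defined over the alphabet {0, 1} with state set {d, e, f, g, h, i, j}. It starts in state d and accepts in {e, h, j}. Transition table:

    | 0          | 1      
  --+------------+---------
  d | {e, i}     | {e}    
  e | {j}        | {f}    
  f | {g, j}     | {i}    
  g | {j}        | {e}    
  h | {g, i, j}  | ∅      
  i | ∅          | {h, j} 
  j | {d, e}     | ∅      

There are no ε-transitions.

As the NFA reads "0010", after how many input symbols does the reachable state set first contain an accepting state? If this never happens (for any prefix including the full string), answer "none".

Start in {d}.
Read '0': d→{e, i}; now {e, i}.
None of the earlier sets intersect F, but {e, i} does.

1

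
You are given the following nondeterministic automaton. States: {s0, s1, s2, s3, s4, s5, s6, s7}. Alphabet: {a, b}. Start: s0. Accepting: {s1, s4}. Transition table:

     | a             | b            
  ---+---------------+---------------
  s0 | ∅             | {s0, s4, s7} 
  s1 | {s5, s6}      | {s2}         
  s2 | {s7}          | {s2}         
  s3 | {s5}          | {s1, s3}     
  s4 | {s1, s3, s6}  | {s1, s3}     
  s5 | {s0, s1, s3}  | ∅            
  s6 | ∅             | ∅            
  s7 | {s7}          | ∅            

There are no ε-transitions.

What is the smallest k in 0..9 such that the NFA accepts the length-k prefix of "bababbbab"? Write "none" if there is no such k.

1

Start in {s0}.
Read 'b': s0→{s0, s4, s7}; now {s0, s4, s7}.
None of the earlier sets intersect F, but {s0, s4, s7} does.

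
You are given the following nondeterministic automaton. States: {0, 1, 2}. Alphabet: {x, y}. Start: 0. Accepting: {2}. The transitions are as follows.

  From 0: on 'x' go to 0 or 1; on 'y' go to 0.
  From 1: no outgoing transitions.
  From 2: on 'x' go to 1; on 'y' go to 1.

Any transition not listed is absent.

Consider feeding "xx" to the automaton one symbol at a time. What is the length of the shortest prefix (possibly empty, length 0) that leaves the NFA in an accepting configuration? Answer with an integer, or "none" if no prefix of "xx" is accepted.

none

Start in {0}.
Read 'x': 0→{0, 1}; now {0, 1}.
Read 'x': 0→{0, 1}, 1→∅; now {0, 1}.
No reachable set along the way intersects F.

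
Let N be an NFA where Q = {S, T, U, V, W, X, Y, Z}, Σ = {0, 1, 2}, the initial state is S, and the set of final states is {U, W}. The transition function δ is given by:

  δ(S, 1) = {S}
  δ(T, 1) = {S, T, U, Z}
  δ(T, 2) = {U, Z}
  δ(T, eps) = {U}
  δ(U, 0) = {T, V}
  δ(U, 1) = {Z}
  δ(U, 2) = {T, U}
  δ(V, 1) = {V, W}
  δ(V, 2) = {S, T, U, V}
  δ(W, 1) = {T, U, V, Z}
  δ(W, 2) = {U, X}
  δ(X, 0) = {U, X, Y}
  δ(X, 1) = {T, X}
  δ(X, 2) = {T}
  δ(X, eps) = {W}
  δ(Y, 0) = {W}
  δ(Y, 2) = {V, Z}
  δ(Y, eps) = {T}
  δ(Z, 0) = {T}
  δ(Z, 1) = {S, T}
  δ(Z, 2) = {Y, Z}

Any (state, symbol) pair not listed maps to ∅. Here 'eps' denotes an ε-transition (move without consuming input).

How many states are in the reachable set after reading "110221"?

Start in {S}.
Read '1': {S} → {S}.
Read '1': {S} → {S}.
Read '0': {S} → ∅.
The set is empty and remains empty for the remaining 3 symbols.
That set has 0 states.

0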